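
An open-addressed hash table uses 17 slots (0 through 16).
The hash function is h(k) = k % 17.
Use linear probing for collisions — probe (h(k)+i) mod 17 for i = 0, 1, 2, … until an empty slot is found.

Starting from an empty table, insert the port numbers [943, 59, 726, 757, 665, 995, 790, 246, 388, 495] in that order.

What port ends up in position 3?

495

943: h=8 -> slot 8
59: h=8, probe 8,9 -> slot 9
726: h=12 -> slot 12
757: h=9, probe 9,10 -> slot 10
665: h=2 -> slot 2
995: h=9, probe 9,10,11 -> slot 11
790: h=8, probe 8,9,10,11,12,13 -> slot 13
246: h=8, probe 8,9,10,11,12,13,14 -> slot 14
388: h=14, probe 14,15 -> slot 15
495: h=2, probe 2,3 -> slot 3
Table: [_, _, 665, 495, _, _, _, _, 943, 59, 757, 995, 726, 790, 246, 388, _]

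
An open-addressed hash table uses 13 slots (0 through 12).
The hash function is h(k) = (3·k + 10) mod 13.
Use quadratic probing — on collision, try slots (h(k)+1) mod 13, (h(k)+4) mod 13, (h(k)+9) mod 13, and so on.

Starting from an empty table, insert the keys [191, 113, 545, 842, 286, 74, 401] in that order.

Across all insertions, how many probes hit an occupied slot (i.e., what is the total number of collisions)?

191: h=11 -> slot 11
113: h=11, probe 11,12 -> slot 12
545: h=7 -> slot 7
842: h=1 -> slot 1
286: h=10 -> slot 10
74: h=11, probe 11,12,2 -> slot 2
401: h=4 -> slot 4
Table: [., 842, 74, ., 401, ., ., 545, ., ., 286, 191, 113]

3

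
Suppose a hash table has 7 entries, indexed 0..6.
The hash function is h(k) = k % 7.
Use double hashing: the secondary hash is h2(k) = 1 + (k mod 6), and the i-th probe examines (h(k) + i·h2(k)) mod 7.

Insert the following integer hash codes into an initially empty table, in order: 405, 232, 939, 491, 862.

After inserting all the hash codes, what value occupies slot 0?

491

405: h=6 => slot 6
232: h=1 => slot 1
939: h=1, h2=4, probe 1,5 => slot 5
491: h=1, h2=6, probe 1,0 => slot 0
862: h=1, h2=5, probe 1,6,4 => slot 4
Table: [491, 232, —, —, 862, 939, 405]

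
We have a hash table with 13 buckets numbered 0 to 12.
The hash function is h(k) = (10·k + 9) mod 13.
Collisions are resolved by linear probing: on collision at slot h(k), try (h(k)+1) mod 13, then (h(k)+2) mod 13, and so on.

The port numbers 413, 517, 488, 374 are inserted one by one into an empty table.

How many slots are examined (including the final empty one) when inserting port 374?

413 hashes to 5; slot 5 is free => place at 5.
517 hashes to 5; 5 taken => place at 6.
488 hashes to 1; slot 1 is free => place at 1.
374 hashes to 5; 5,6 taken => place at 7.
Table: [-, 488, -, -, -, 413, 517, 374, -, -, -, -, -]

3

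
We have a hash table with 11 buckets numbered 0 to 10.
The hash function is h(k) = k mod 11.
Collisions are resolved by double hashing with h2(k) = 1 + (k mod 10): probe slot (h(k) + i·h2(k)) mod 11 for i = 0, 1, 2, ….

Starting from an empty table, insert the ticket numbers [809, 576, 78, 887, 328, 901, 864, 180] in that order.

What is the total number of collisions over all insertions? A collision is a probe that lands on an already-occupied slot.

809: h=6 → slot 6
576: h=4 → slot 4
78: h=1 → slot 1
887: h=7 → slot 7
328: h=9 → slot 9
901: h=10 → slot 10
864: h=6, h2=5, probe 6,0 → slot 0
180: h=4, h2=1, probe 4,5 → slot 5
Table: [864, 78, ., ., 576, 180, 809, 887, ., 328, 901]

2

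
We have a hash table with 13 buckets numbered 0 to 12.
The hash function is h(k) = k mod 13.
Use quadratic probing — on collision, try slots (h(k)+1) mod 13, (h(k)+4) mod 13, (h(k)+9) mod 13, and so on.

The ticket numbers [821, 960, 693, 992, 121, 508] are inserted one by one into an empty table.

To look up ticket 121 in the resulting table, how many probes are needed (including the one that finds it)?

Insert 821: h=2, slot 2 empty → index 2.
Insert 960: h=11, slot 11 empty → index 11.
Insert 693: h=4, slot 4 empty → index 4.
Insert 992: h=4, slot 4 occupied → index 5.
Insert 121: h=4, slots 4,5 occupied → index 8.
Insert 508: h=1, slot 1 empty → index 1.
Table: [_, 508, 821, _, 693, 992, _, _, 121, _, _, 960, _]
Lookup 121: h=4, probe 4,5,8 → found at 8.

3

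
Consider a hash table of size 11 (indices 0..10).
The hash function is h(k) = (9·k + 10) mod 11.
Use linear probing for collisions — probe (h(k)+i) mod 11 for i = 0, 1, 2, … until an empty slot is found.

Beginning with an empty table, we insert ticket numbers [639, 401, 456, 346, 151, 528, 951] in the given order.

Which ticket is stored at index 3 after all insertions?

639 hashes to 8; slot 8 is free -> place at 8.
401 hashes to 0; slot 0 is free -> place at 0.
456 hashes to 0; 0 taken -> place at 1.
346 hashes to 0; 0,1 taken -> place at 2.
151 hashes to 5; slot 5 is free -> place at 5.
528 hashes to 10; slot 10 is free -> place at 10.
951 hashes to 0; 0,1,2 taken -> place at 3.
Table: [401, 456, 346, 951, -, 151, -, -, 639, -, 528]

951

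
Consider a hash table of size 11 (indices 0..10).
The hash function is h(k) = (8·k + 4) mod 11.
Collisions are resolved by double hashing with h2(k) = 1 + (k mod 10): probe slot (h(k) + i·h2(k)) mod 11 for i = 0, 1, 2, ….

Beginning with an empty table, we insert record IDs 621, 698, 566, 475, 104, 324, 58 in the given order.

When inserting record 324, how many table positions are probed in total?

Insert 621: h=0, slot 0 empty → index 0.
Insert 698: h=0, h2=9, slot 0 occupied → index 9.
Insert 566: h=0, h2=7, slot 0 occupied → index 7.
Insert 475: h=9, h2=6, slot 9 occupied → index 4.
Insert 104: h=0, h2=5, slot 0 occupied → index 5.
Insert 324: h=0, h2=5, slots 0,5 occupied → index 10.
Insert 58: h=6, slot 6 empty → index 6.
Table: [621, ∅, ∅, ∅, 475, 104, 58, 566, ∅, 698, 324]

3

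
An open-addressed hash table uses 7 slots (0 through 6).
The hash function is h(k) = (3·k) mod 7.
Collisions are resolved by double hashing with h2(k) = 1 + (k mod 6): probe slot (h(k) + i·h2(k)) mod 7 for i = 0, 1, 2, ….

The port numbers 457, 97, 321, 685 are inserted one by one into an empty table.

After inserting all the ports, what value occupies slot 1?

Insert 457: h=6, slot 6 empty -> index 6.
Insert 97: h=4, slot 4 empty -> index 4.
Insert 321: h=4, h2=4, slot 4 occupied -> index 1.
Insert 685: h=4, h2=2, slots 4,6,1 occupied -> index 3.
Table: [-, 321, -, 685, 97, -, 457]

321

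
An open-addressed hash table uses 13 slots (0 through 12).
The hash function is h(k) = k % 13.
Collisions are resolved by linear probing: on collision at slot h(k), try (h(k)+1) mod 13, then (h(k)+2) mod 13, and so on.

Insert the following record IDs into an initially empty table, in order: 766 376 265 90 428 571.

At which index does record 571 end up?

766 hashes to 12; slot 12 is free -> place at 12.
376 hashes to 12; 12 taken -> place at 0.
265 hashes to 5; slot 5 is free -> place at 5.
90 hashes to 12; 12,0 taken -> place at 1.
428 hashes to 12; 12,0,1 taken -> place at 2.
571 hashes to 12; 12,0,1,2 taken -> place at 3.
Table: [376, 90, 428, 571, ∅, 265, ∅, ∅, ∅, ∅, ∅, ∅, 766]

3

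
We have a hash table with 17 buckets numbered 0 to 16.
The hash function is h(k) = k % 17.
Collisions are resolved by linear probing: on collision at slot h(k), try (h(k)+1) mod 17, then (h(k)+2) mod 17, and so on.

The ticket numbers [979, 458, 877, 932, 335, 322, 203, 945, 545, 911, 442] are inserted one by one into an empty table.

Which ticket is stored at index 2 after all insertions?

979 hashes to 10; slot 10 is free -> place at 10.
458 hashes to 16; slot 16 is free -> place at 16.
877 hashes to 10; 10 taken -> place at 11.
932 hashes to 14; slot 14 is free -> place at 14.
335 hashes to 12; slot 12 is free -> place at 12.
322 hashes to 16; 16 taken -> place at 0.
203 hashes to 16; 16,0 taken -> place at 1.
945 hashes to 10; 10,11,12 taken -> place at 13.
545 hashes to 1; 1 taken -> place at 2.
911 hashes to 10; 10,11,12,13,14 taken -> place at 15.
442 hashes to 0; 0,1,2 taken -> place at 3.
Table: [322, 203, 545, 442, _, _, _, _, _, _, 979, 877, 335, 945, 932, 911, 458]

545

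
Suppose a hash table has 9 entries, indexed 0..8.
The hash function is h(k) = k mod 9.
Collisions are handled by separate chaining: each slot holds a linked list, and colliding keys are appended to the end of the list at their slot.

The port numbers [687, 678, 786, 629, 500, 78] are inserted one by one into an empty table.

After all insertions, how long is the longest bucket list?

3

687 -> bucket 3
678 -> bucket 3 (collision)
786 -> bucket 3 (collision)
629 -> bucket 8
500 -> bucket 5
78 -> bucket 6
Final buckets:
0: _
1: _
2: _
3: 687 -> 678 -> 786
4: _
5: 500
6: 78
7: _
8: 629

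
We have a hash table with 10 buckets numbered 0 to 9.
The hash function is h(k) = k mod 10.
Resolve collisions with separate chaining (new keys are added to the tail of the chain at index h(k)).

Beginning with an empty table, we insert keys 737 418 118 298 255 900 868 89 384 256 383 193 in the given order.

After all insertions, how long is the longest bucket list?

Insert 737: h=7, bucket 7 empty → new chain.
Insert 418: h=8, bucket 8 empty → new chain.
Insert 118: h=8, bucket 8 nonempty → append to chain.
Insert 298: h=8, bucket 8 nonempty → append to chain.
Insert 255: h=5, bucket 5 empty → new chain.
Insert 900: h=0, bucket 0 empty → new chain.
Insert 868: h=8, bucket 8 nonempty → append to chain.
Insert 89: h=9, bucket 9 empty → new chain.
Insert 384: h=4, bucket 4 empty → new chain.
Insert 256: h=6, bucket 6 empty → new chain.
Insert 383: h=3, bucket 3 empty → new chain.
Insert 193: h=3, bucket 3 nonempty → append to chain.
Final buckets:
0: 900
1: —
2: —
3: 383 -> 193
4: 384
5: 255
6: 256
7: 737
8: 418 -> 118 -> 298 -> 868
9: 89

4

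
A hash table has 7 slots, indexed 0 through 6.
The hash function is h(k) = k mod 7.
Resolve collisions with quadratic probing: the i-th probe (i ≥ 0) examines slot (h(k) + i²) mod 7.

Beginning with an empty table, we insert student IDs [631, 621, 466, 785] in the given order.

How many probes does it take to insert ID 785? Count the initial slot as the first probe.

631: h=1 → slot 1
621: h=5 → slot 5
466: h=4 → slot 4
785: h=1, probe 1,2 → slot 2
Table: [_, 631, 785, _, 466, 621, _]

2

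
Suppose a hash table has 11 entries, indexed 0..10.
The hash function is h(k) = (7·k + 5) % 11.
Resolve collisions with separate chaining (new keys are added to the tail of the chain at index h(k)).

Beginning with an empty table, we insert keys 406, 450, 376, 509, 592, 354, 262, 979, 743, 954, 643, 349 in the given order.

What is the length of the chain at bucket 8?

2

Insert 406: h=9, bucket 9 empty → new chain.
Insert 450: h=9, bucket 9 nonempty → append to chain.
Insert 376: h=8, bucket 8 empty → new chain.
Insert 509: h=4, bucket 4 empty → new chain.
Insert 592: h=2, bucket 2 empty → new chain.
Insert 354: h=8, bucket 8 nonempty → append to chain.
Insert 262: h=2, bucket 2 nonempty → append to chain.
Insert 979: h=5, bucket 5 empty → new chain.
Insert 743: h=3, bucket 3 empty → new chain.
Insert 954: h=6, bucket 6 empty → new chain.
Insert 643: h=7, bucket 7 empty → new chain.
Insert 349: h=6, bucket 6 nonempty → append to chain.
Final buckets:
0: _
1: _
2: 592 -> 262
3: 743
4: 509
5: 979
6: 954 -> 349
7: 643
8: 376 -> 354
9: 406 -> 450
10: _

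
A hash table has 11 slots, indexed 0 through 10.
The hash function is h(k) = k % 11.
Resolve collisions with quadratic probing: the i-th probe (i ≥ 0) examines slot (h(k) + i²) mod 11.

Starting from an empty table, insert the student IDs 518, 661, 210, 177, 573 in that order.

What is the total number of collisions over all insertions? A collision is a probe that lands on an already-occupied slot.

10

518 hashes to 1; slot 1 is free => place at 1.
661 hashes to 1; 1 taken => place at 2.
210 hashes to 1; 1,2 taken => place at 5.
177 hashes to 1; 1,2,5 taken => place at 10.
573 hashes to 1; 1,2,5,10 taken => place at 6.
Table: [∅, 518, 661, ∅, ∅, 210, 573, ∅, ∅, ∅, 177]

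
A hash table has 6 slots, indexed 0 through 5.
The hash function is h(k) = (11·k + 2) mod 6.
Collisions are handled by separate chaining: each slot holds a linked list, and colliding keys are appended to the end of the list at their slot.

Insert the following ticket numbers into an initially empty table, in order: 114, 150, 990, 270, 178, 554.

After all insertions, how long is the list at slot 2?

114 → bucket 2
150 → bucket 2 (collision)
990 → bucket 2 (collision)
270 → bucket 2 (collision)
178 → bucket 4
554 → bucket 0
Final buckets:
0: 554
1: —
2: 114 -> 150 -> 990 -> 270
3: —
4: 178
5: —

4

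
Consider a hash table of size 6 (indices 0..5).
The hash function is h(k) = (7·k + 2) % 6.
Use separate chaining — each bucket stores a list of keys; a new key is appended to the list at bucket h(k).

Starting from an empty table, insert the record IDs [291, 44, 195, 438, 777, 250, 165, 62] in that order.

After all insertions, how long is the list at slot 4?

2

Insert 291: h=5, bucket 5 empty -> new chain.
Insert 44: h=4, bucket 4 empty -> new chain.
Insert 195: h=5, bucket 5 nonempty -> append to chain.
Insert 438: h=2, bucket 2 empty -> new chain.
Insert 777: h=5, bucket 5 nonempty -> append to chain.
Insert 250: h=0, bucket 0 empty -> new chain.
Insert 165: h=5, bucket 5 nonempty -> append to chain.
Insert 62: h=4, bucket 4 nonempty -> append to chain.
Final buckets:
0: 250
1: _
2: 438
3: _
4: 44 -> 62
5: 291 -> 195 -> 777 -> 165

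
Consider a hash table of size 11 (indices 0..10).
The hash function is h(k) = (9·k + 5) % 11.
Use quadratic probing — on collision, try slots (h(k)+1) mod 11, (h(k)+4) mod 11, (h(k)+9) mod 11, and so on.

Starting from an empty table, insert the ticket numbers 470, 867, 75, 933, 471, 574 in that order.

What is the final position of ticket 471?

7

470: h=0 -> slot 0
867: h=9 -> slot 9
75: h=9, probe 9,10 -> slot 10
933: h=9, probe 9,10,2 -> slot 2
471: h=9, probe 9,10,2,7 -> slot 7
574: h=1 -> slot 1
Table: [470, 574, 933, ., ., ., ., 471, ., 867, 75]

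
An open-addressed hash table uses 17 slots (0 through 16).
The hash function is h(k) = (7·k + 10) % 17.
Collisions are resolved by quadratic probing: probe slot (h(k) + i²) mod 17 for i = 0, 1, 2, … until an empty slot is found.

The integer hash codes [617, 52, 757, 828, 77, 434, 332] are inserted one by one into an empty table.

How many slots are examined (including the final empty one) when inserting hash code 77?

2

Insert 617: h=11, slot 11 empty => index 11.
Insert 52: h=0, slot 0 empty => index 0.
Insert 757: h=5, slot 5 empty => index 5.
Insert 828: h=9, slot 9 empty => index 9.
Insert 77: h=5, slot 5 occupied => index 6.
Insert 434: h=5, slots 5,6,9 occupied => index 14.
Insert 332: h=5, slots 5,6,9,14 occupied => index 4.
Table: [52, -, -, -, 332, 757, 77, -, -, 828, -, 617, -, -, 434, -, -]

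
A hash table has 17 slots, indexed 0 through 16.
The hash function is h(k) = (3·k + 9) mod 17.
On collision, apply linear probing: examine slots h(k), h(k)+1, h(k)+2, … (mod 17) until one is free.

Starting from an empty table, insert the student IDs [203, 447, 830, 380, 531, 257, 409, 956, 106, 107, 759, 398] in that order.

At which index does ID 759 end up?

Insert 203: h=6, slot 6 empty → index 6.
Insert 447: h=7, slot 7 empty → index 7.
Insert 830: h=0, slot 0 empty → index 0.
Insert 380: h=10, slot 10 empty → index 10.
Insert 531: h=4, slot 4 empty → index 4.
Insert 257: h=15, slot 15 empty → index 15.
Insert 409: h=12, slot 12 empty → index 12.
Insert 956: h=4, slot 4 occupied → index 5.
Insert 106: h=4, slots 4,5,6,7 occupied → index 8.
Insert 107: h=7, slots 7,8 occupied → index 9.
Insert 759: h=8, slots 8,9,10 occupied → index 11.
Insert 398: h=13, slot 13 empty → index 13.
Table: [830, —, —, —, 531, 956, 203, 447, 106, 107, 380, 759, 409, 398, —, 257, —]

11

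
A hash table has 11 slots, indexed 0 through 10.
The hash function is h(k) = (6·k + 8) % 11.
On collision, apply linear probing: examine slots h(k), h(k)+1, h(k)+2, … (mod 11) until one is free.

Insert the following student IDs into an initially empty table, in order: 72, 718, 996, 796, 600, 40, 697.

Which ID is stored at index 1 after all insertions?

72: h=0 → slot 0
718: h=4 → slot 4
996: h=0, probe 0,1 → slot 1
796: h=10 → slot 10
600: h=0, probe 0,1,2 → slot 2
40: h=6 → slot 6
697: h=10, probe 10,0,1,2,3 → slot 3
Table: [72, 996, 600, 697, 718, ∅, 40, ∅, ∅, ∅, 796]

996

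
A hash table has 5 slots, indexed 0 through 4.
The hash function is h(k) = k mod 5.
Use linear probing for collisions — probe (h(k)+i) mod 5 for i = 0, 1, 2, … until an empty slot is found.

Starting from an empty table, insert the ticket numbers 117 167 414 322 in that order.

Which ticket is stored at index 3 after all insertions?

117 hashes to 2; slot 2 is free -> place at 2.
167 hashes to 2; 2 taken -> place at 3.
414 hashes to 4; slot 4 is free -> place at 4.
322 hashes to 2; 2,3,4 taken -> place at 0.
Table: [322, ∅, 117, 167, 414]

167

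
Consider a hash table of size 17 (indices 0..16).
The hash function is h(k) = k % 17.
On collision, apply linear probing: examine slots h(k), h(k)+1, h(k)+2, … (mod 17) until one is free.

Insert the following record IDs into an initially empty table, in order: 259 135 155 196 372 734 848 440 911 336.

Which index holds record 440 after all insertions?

259 hashes to 4; slot 4 is free => place at 4.
135 hashes to 16; slot 16 is free => place at 16.
155 hashes to 2; slot 2 is free => place at 2.
196 hashes to 9; slot 9 is free => place at 9.
372 hashes to 15; slot 15 is free => place at 15.
734 hashes to 3; slot 3 is free => place at 3.
848 hashes to 15; 15,16 taken => place at 0.
440 hashes to 15; 15,16,0 taken => place at 1.
911 hashes to 10; slot 10 is free => place at 10.
336 hashes to 13; slot 13 is free => place at 13.
Table: [848, 440, 155, 734, 259, ., ., ., ., 196, 911, ., ., 336, ., 372, 135]

1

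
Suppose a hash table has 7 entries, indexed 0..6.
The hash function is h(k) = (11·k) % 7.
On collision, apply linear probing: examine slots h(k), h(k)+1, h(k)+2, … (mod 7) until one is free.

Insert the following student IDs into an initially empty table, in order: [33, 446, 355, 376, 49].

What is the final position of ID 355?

Insert 33: h=6, slot 6 empty -> index 6.
Insert 446: h=6, slot 6 occupied -> index 0.
Insert 355: h=6, slots 6,0 occupied -> index 1.
Insert 376: h=6, slots 6,0,1 occupied -> index 2.
Insert 49: h=0, slots 0,1,2 occupied -> index 3.
Table: [446, 355, 376, 49, -, -, 33]

1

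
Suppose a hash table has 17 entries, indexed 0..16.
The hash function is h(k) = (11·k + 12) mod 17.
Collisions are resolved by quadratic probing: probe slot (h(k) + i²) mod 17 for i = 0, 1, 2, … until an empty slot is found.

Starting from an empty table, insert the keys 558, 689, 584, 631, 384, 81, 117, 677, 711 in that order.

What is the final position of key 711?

Insert 558: h=13, slot 13 empty -> index 13.
Insert 689: h=9, slot 9 empty -> index 9.
Insert 584: h=10, slot 10 empty -> index 10.
Insert 631: h=0, slot 0 empty -> index 0.
Insert 384: h=3, slot 3 empty -> index 3.
Insert 81: h=2, slot 2 empty -> index 2.
Insert 117: h=7, slot 7 empty -> index 7.
Insert 677: h=13, slot 13 occupied -> index 14.
Insert 711: h=13, slots 13,14,0 occupied -> index 5.
Table: [631, -, 81, 384, -, 711, -, 117, -, 689, 584, -, -, 558, 677, -, -]

5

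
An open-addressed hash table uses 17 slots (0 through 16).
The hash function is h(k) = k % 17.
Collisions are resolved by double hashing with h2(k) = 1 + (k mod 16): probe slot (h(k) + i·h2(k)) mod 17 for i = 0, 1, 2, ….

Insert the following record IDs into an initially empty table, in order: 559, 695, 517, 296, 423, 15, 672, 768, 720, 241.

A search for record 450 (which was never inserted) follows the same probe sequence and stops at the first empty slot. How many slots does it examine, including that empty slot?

2

559: h=15 -> slot 15
695: h=15, h2=8, probe 15,6 -> slot 6
517: h=7 -> slot 7
296: h=7, h2=9, probe 7,16 -> slot 16
423: h=15, h2=8, probe 15,6,14 -> slot 14
15: h=15, h2=16, probe 15,14,13 -> slot 13
672: h=9 -> slot 9
768: h=3 -> slot 3
720: h=6, h2=1, probe 6,7,8 -> slot 8
241: h=3, h2=2, probe 3,5 -> slot 5
Table: [—, —, —, 768, —, 241, 695, 517, 720, 672, —, —, —, 15, 423, 559, 296]
Lookup 450: h=8, h2=3, probe 8,11 → slot 11 empty, not found.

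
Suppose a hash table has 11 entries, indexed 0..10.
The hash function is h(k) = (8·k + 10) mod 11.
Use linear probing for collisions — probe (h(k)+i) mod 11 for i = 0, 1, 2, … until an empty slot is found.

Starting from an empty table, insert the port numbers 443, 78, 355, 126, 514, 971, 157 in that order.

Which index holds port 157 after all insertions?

4

Insert 443: h=1, slot 1 empty => index 1.
Insert 78: h=7, slot 7 empty => index 7.
Insert 355: h=1, slot 1 occupied => index 2.
Insert 126: h=6, slot 6 empty => index 6.
Insert 514: h=8, slot 8 empty => index 8.
Insert 971: h=1, slots 1,2 occupied => index 3.
Insert 157: h=1, slots 1,2,3 occupied => index 4.
Table: [∅, 443, 355, 971, 157, ∅, 126, 78, 514, ∅, ∅]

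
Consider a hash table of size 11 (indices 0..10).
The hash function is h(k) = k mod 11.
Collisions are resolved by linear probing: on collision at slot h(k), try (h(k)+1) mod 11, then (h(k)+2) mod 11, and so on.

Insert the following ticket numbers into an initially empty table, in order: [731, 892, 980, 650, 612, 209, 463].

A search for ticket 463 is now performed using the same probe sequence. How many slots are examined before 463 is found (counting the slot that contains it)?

4

731: h=5 -> slot 5
892: h=1 -> slot 1
980: h=1, probe 1,2 -> slot 2
650: h=1, probe 1,2,3 -> slot 3
612: h=7 -> slot 7
209: h=0 -> slot 0
463: h=1, probe 1,2,3,4 -> slot 4
Table: [209, 892, 980, 650, 463, 731, _, 612, _, _, _]
Lookup 463: h=1, probe 1,2,3,4 → found at 4.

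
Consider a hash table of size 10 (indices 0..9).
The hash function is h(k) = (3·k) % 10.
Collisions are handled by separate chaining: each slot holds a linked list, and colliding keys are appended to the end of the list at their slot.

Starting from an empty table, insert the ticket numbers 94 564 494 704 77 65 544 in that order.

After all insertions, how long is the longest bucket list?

5

94 -> bucket 2
564 -> bucket 2 (collision)
494 -> bucket 2 (collision)
704 -> bucket 2 (collision)
77 -> bucket 1
65 -> bucket 5
544 -> bucket 2 (collision)
Final buckets:
0: .
1: 77
2: 94 -> 564 -> 494 -> 704 -> 544
3: .
4: .
5: 65
6: .
7: .
8: .
9: .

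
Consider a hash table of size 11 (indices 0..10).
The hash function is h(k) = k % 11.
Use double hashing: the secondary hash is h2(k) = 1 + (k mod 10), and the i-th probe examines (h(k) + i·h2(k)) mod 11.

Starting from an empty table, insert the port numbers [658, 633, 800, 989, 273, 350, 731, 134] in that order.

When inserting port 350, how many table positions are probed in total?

658 hashes to 9; slot 9 is free -> place at 9.
633 hashes to 6; slot 6 is free -> place at 6.
800 hashes to 8; slot 8 is free -> place at 8.
989 hashes to 10; slot 10 is free -> place at 10.
273 hashes to 9, h2=4; 9 taken -> place at 2.
350 hashes to 9, h2=1; 9,10 taken -> place at 0.
731 hashes to 5; slot 5 is free -> place at 5.
134 hashes to 2, h2=5; 2 taken -> place at 7.
Table: [350, —, 273, —, —, 731, 633, 134, 800, 658, 989]

3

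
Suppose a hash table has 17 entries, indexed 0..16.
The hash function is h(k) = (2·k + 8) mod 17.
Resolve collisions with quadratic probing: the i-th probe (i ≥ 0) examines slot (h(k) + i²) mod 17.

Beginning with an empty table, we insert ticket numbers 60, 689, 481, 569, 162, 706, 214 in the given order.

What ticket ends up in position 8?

706

60: h=9 => slot 9
689: h=9, probe 9,10 => slot 10
481: h=1 => slot 1
569: h=7 => slot 7
162: h=9, probe 9,10,13 => slot 13
706: h=9, probe 9,10,13,1,8 => slot 8
214: h=11 => slot 11
Table: [—, 481, —, —, —, —, —, 569, 706, 60, 689, 214, —, 162, —, —, —]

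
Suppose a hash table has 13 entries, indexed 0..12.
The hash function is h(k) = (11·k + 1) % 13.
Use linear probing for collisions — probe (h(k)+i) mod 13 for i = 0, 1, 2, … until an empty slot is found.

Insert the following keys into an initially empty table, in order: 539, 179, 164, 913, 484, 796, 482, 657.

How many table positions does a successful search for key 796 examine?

3

Insert 539: h=2, slot 2 empty -> index 2.
Insert 179: h=7, slot 7 empty -> index 7.
Insert 164: h=11, slot 11 empty -> index 11.
Insert 913: h=8, slot 8 empty -> index 8.
Insert 484: h=8, slot 8 occupied -> index 9.
Insert 796: h=8, slots 8,9 occupied -> index 10.
Insert 482: h=12, slot 12 empty -> index 12.
Insert 657: h=0, slot 0 empty -> index 0.
Table: [657, ∅, 539, ∅, ∅, ∅, ∅, 179, 913, 484, 796, 164, 482]
Lookup 796: h=8, probe 8,9,10 → found at 10.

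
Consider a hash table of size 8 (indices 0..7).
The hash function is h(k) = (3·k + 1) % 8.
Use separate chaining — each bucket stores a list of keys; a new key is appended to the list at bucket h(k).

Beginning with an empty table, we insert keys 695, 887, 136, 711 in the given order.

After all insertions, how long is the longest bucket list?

3

Insert 695: h=6, bucket 6 empty -> new chain.
Insert 887: h=6, bucket 6 nonempty -> append to chain.
Insert 136: h=1, bucket 1 empty -> new chain.
Insert 711: h=6, bucket 6 nonempty -> append to chain.
Final buckets:
0: _
1: 136
2: _
3: _
4: _
5: _
6: 695 -> 887 -> 711
7: _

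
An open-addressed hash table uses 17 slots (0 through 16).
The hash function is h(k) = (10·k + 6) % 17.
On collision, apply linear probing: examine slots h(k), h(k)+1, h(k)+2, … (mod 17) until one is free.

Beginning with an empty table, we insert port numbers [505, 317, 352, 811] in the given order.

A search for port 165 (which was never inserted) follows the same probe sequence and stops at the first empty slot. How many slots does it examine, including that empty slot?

505: h=7 → slot 7
317: h=14 → slot 14
352: h=7, probe 7,8 → slot 8
811: h=7, probe 7,8,9 → slot 9
Table: [∅, ∅, ∅, ∅, ∅, ∅, ∅, 505, 352, 811, ∅, ∅, ∅, ∅, 317, ∅, ∅]
Lookup 165: h=7, probe 7,8,9,10 → slot 10 empty, not found.

4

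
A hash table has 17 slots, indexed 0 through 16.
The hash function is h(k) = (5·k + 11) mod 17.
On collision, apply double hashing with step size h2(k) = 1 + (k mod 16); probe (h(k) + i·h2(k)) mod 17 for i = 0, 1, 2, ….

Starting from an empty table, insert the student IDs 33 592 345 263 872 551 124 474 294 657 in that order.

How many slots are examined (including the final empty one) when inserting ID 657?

4

33 hashes to 6; slot 6 is free => place at 6.
592 hashes to 13; slot 13 is free => place at 13.
345 hashes to 2; slot 2 is free => place at 2.
263 hashes to 0; slot 0 is free => place at 0.
872 hashes to 2, h2=9; 2 taken => place at 11.
551 hashes to 12; slot 12 is free => place at 12.
124 hashes to 2, h2=13; 2 taken => place at 15.
474 hashes to 1; slot 1 is free => place at 1.
294 hashes to 2, h2=7; 2 taken => place at 9.
657 hashes to 15, h2=2; 15,0,2 taken => place at 4.
Table: [263, 474, 345, -, 657, -, 33, -, -, 294, -, 872, 551, 592, -, 124, -]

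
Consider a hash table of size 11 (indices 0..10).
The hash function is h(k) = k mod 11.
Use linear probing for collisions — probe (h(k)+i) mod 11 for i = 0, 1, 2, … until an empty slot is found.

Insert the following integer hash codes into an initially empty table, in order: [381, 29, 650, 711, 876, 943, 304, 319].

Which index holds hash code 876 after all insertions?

10

381 hashes to 7; slot 7 is free => place at 7.
29 hashes to 7; 7 taken => place at 8.
650 hashes to 1; slot 1 is free => place at 1.
711 hashes to 7; 7,8 taken => place at 9.
876 hashes to 7; 7,8,9 taken => place at 10.
943 hashes to 8; 8,9,10 taken => place at 0.
304 hashes to 7; 7,8,9,10,0,1 taken => place at 2.
319 hashes to 0; 0,1,2 taken => place at 3.
Table: [943, 650, 304, 319, ∅, ∅, ∅, 381, 29, 711, 876]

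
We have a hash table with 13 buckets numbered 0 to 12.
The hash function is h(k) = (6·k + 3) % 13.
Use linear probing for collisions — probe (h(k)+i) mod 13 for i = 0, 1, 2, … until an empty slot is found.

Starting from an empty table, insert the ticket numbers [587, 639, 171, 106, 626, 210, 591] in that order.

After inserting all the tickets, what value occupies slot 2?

587

587 hashes to 2; slot 2 is free => place at 2.
639 hashes to 2; 2 taken => place at 3.
171 hashes to 2; 2,3 taken => place at 4.
106 hashes to 2; 2,3,4 taken => place at 5.
626 hashes to 2; 2,3,4,5 taken => place at 6.
210 hashes to 2; 2,3,4,5,6 taken => place at 7.
591 hashes to 0; slot 0 is free => place at 0.
Table: [591, —, 587, 639, 171, 106, 626, 210, —, —, —, —, —]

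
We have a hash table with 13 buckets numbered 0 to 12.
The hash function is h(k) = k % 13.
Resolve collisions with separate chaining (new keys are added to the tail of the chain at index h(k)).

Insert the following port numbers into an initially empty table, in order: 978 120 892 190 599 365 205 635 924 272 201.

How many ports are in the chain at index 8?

978 → bucket 3
120 → bucket 3 (collision)
892 → bucket 8
190 → bucket 8 (collision)
599 → bucket 1
365 → bucket 1 (collision)
205 → bucket 10
635 → bucket 11
924 → bucket 1 (collision)
272 → bucket 12
201 → bucket 6
Final buckets:
0: _
1: 599 -> 365 -> 924
2: _
3: 978 -> 120
4: _
5: _
6: 201
7: _
8: 892 -> 190
9: _
10: 205
11: 635
12: 272

2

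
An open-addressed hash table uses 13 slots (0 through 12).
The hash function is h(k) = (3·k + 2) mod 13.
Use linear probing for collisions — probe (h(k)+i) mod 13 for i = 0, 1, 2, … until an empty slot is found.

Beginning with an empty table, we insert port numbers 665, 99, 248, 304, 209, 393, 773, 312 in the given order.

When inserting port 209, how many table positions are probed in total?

2

665 hashes to 8; slot 8 is free → place at 8.
99 hashes to 0; slot 0 is free → place at 0.
248 hashes to 5; slot 5 is free → place at 5.
304 hashes to 4; slot 4 is free → place at 4.
209 hashes to 5; 5 taken → place at 6.
393 hashes to 11; slot 11 is free → place at 11.
773 hashes to 7; slot 7 is free → place at 7.
312 hashes to 2; slot 2 is free → place at 2.
Table: [99, -, 312, -, 304, 248, 209, 773, 665, -, -, 393, -]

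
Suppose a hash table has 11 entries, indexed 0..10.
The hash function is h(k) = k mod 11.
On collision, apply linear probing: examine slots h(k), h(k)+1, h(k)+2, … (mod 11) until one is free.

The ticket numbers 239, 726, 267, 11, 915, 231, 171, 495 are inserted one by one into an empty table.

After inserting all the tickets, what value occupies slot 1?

11

Insert 239: h=8, slot 8 empty → index 8.
Insert 726: h=0, slot 0 empty → index 0.
Insert 267: h=3, slot 3 empty → index 3.
Insert 11: h=0, slot 0 occupied → index 1.
Insert 915: h=2, slot 2 empty → index 2.
Insert 231: h=0, slots 0,1,2,3 occupied → index 4.
Insert 171: h=6, slot 6 empty → index 6.
Insert 495: h=0, slots 0,1,2,3,4 occupied → index 5.
Table: [726, 11, 915, 267, 231, 495, 171, _, 239, _, _]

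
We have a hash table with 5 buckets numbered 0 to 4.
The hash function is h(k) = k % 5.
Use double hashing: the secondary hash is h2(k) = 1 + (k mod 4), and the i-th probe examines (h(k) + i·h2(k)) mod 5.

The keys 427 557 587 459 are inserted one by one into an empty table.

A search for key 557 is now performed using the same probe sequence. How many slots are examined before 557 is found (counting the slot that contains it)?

427 hashes to 2; slot 2 is free -> place at 2.
557 hashes to 2, h2=2; 2 taken -> place at 4.
587 hashes to 2, h2=4; 2 taken -> place at 1.
459 hashes to 4, h2=4; 4 taken -> place at 3.
Table: [., 587, 427, 459, 557]
Lookup 557: h=2, h2=2, probe 2,4 → found at 4.

2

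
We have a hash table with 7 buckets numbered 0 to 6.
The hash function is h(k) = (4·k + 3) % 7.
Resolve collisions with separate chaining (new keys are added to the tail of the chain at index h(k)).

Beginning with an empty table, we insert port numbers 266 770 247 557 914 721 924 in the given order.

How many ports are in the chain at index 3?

266 -> bucket 3
770 -> bucket 3 (collision)
247 -> bucket 4
557 -> bucket 5
914 -> bucket 5 (collision)
721 -> bucket 3 (collision)
924 -> bucket 3 (collision)
Final buckets:
0: ∅
1: ∅
2: ∅
3: 266 -> 770 -> 721 -> 924
4: 247
5: 557 -> 914
6: ∅

4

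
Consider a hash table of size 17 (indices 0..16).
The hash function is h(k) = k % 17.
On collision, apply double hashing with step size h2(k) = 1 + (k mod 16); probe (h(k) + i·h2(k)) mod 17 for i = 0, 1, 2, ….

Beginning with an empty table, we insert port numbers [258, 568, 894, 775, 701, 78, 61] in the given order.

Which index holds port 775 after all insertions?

Insert 258: h=3, slot 3 empty → index 3.
Insert 568: h=7, slot 7 empty → index 7.
Insert 894: h=10, slot 10 empty → index 10.
Insert 775: h=10, h2=8, slot 10 occupied → index 1.
Insert 701: h=4, slot 4 empty → index 4.
Insert 78: h=10, h2=15, slot 10 occupied → index 8.
Insert 61: h=10, h2=14, slots 10,7,4,1 occupied → index 15.
Table: [—, 775, —, 258, 701, —, —, 568, 78, —, 894, —, —, —, —, 61, —]

1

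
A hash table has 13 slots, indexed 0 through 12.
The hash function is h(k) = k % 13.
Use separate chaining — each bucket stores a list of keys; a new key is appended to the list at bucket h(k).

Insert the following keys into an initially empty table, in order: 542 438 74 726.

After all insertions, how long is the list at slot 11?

542 → bucket 9
438 → bucket 9 (collision)
74 → bucket 9 (collision)
726 → bucket 11
Final buckets:
0: —
1: —
2: —
3: —
4: —
5: —
6: —
7: —
8: —
9: 542 -> 438 -> 74
10: —
11: 726
12: —

1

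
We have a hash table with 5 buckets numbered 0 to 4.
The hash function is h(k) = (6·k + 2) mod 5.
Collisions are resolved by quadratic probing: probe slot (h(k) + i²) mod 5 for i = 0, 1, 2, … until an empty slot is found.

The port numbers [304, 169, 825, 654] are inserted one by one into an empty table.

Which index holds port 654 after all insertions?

0

Insert 304: h=1, slot 1 empty → index 1.
Insert 169: h=1, slot 1 occupied → index 2.
Insert 825: h=2, slot 2 occupied → index 3.
Insert 654: h=1, slots 1,2 occupied → index 0.
Table: [654, 304, 169, 825, —]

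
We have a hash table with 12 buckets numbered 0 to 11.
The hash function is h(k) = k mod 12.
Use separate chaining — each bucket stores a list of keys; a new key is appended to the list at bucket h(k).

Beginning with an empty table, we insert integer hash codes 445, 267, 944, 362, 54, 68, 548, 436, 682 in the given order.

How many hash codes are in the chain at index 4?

1

Insert 445: h=1, bucket 1 empty → new chain.
Insert 267: h=3, bucket 3 empty → new chain.
Insert 944: h=8, bucket 8 empty → new chain.
Insert 362: h=2, bucket 2 empty → new chain.
Insert 54: h=6, bucket 6 empty → new chain.
Insert 68: h=8, bucket 8 nonempty → append to chain.
Insert 548: h=8, bucket 8 nonempty → append to chain.
Insert 436: h=4, bucket 4 empty → new chain.
Insert 682: h=10, bucket 10 empty → new chain.
Final buckets:
0: .
1: 445
2: 362
3: 267
4: 436
5: .
6: 54
7: .
8: 944 -> 68 -> 548
9: .
10: 682
11: .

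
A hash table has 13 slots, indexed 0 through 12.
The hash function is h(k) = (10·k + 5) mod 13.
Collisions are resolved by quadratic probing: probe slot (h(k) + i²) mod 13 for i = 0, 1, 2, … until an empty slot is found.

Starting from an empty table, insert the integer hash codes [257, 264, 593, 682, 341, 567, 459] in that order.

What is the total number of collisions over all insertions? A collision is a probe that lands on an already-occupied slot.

257: h=1 → slot 1
264: h=6 → slot 6
593: h=7 → slot 7
682: h=0 → slot 0
341: h=9 → slot 9
567: h=7, probe 7,8 → slot 8
459: h=6, probe 6,7,10 → slot 10
Table: [682, 257, ., ., ., ., 264, 593, 567, 341, 459, ., .]

3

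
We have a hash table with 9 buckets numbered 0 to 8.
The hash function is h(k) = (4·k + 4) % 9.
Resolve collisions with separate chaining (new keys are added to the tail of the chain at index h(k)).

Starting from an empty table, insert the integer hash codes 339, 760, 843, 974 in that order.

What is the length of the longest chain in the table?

2

Insert 339: h=1, bucket 1 empty -> new chain.
Insert 760: h=2, bucket 2 empty -> new chain.
Insert 843: h=1, bucket 1 nonempty -> append to chain.
Insert 974: h=3, bucket 3 empty -> new chain.
Final buckets:
0: .
1: 339 -> 843
2: 760
3: 974
4: .
5: .
6: .
7: .
8: .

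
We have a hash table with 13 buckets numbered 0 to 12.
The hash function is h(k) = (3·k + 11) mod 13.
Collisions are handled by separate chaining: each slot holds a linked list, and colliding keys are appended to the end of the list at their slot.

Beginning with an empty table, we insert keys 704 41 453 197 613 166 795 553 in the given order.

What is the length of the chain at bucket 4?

704 -> bucket 4
41 -> bucket 4 (collision)
453 -> bucket 5
197 -> bucket 4 (collision)
613 -> bucket 4 (collision)
166 -> bucket 2
795 -> bucket 4 (collision)
553 -> bucket 6
Final buckets:
0: ∅
1: ∅
2: 166
3: ∅
4: 704 -> 41 -> 197 -> 613 -> 795
5: 453
6: 553
7: ∅
8: ∅
9: ∅
10: ∅
11: ∅
12: ∅

5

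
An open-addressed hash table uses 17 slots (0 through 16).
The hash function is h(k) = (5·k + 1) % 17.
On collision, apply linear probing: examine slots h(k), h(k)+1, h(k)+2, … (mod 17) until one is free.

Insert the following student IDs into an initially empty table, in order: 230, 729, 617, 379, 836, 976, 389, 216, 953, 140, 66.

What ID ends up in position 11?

Insert 230: h=12, slot 12 empty → index 12.
Insert 729: h=8, slot 8 empty → index 8.
Insert 617: h=9, slot 9 empty → index 9.
Insert 379: h=9, slot 9 occupied → index 10.
Insert 836: h=16, slot 16 empty → index 16.
Insert 976: h=2, slot 2 empty → index 2.
Insert 389: h=8, slots 8,9,10 occupied → index 11.
Insert 216: h=10, slots 10,11,12 occupied → index 13.
Insert 953: h=6, slot 6 empty → index 6.
Insert 140: h=4, slot 4 empty → index 4.
Insert 66: h=8, slots 8,9,10,11,12,13 occupied → index 14.
Table: [∅, ∅, 976, ∅, 140, ∅, 953, ∅, 729, 617, 379, 389, 230, 216, 66, ∅, 836]

389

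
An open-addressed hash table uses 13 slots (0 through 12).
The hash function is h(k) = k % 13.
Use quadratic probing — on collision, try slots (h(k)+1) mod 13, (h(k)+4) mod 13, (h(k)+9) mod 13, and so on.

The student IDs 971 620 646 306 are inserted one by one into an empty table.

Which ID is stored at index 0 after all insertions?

646

971 hashes to 9; slot 9 is free => place at 9.
620 hashes to 9; 9 taken => place at 10.
646 hashes to 9; 9,10 taken => place at 0.
306 hashes to 7; slot 7 is free => place at 7.
Table: [646, ∅, ∅, ∅, ∅, ∅, ∅, 306, ∅, 971, 620, ∅, ∅]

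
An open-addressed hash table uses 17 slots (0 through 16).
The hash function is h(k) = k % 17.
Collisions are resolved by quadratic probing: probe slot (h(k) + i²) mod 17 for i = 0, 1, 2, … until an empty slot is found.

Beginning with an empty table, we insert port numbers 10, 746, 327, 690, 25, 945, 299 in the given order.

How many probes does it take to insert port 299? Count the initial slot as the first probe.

4

10 hashes to 10; slot 10 is free -> place at 10.
746 hashes to 15; slot 15 is free -> place at 15.
327 hashes to 4; slot 4 is free -> place at 4.
690 hashes to 10; 10 taken -> place at 11.
25 hashes to 8; slot 8 is free -> place at 8.
945 hashes to 10; 10,11 taken -> place at 14.
299 hashes to 10; 10,11,14 taken -> place at 2.
Table: [-, -, 299, -, 327, -, -, -, 25, -, 10, 690, -, -, 945, 746, -]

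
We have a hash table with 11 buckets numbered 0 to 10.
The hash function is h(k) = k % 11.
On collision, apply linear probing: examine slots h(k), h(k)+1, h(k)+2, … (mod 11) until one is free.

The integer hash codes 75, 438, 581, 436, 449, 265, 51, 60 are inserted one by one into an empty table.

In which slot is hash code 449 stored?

1

75 hashes to 9; slot 9 is free → place at 9.
438 hashes to 9; 9 taken → place at 10.
581 hashes to 9; 9,10 taken → place at 0.
436 hashes to 7; slot 7 is free → place at 7.
449 hashes to 9; 9,10,0 taken → place at 1.
265 hashes to 1; 1 taken → place at 2.
51 hashes to 7; 7 taken → place at 8.
60 hashes to 5; slot 5 is free → place at 5.
Table: [581, 449, 265, _, _, 60, _, 436, 51, 75, 438]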